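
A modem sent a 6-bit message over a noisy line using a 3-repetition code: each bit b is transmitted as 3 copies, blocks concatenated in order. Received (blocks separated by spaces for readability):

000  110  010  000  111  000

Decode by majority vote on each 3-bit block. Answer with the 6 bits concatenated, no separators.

010010

Block 1 (000): 0 ones → 0
Block 2 (110): 2 ones → 1
Block 3 (010): 1 one → 0
Block 4 (000): 0 ones → 0
Block 5 (111): 3 ones → 1
Block 6 (000): 0 ones → 0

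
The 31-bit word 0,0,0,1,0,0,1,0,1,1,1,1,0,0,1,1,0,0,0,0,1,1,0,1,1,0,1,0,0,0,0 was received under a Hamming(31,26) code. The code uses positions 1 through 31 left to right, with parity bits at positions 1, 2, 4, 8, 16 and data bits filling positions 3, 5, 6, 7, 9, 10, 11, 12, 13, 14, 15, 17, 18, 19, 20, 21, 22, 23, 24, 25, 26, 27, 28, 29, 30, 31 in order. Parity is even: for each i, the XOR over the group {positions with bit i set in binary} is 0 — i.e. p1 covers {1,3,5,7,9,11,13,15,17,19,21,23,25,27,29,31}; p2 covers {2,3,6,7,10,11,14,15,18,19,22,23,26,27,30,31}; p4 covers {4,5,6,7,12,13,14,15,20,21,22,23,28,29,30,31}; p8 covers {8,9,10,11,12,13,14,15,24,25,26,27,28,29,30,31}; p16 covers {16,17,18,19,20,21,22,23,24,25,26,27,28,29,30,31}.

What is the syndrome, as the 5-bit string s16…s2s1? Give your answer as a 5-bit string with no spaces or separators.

00001

s1 (pos 1,3,5,7,9,11,13,15,17,19,21,23,25,27,29,31): 0⊕0⊕0⊕1⊕1⊕1⊕0⊕1⊕0⊕0⊕1⊕0⊕1⊕1⊕0⊕0 = 1
s2 (pos 2,3,6,7,10,11,14,15,18,19,22,23,26,27,30,31): 0⊕0⊕0⊕1⊕1⊕1⊕0⊕1⊕0⊕0⊕1⊕0⊕0⊕1⊕0⊕0 = 0
s4 (pos 4,5,6,7,12,13,14,15,20,21,22,23,28,29,30,31): 1⊕0⊕0⊕1⊕1⊕0⊕0⊕1⊕0⊕1⊕1⊕0⊕0⊕0⊕0⊕0 = 0
s8 (pos 8,9,10,11,12,13,14,15,24,25,26,27,28,29,30,31): 0⊕1⊕1⊕1⊕1⊕0⊕0⊕1⊕1⊕1⊕0⊕1⊕0⊕0⊕0⊕0 = 0
s16 (pos 16,17,18,19,20,21,22,23,24,25,26,27,28,29,30,31): 1⊕0⊕0⊕0⊕0⊕1⊕1⊕0⊕1⊕1⊕0⊕1⊕0⊕0⊕0⊕0 = 0
Syndrome s16…s1 = 00001 → error at position 1.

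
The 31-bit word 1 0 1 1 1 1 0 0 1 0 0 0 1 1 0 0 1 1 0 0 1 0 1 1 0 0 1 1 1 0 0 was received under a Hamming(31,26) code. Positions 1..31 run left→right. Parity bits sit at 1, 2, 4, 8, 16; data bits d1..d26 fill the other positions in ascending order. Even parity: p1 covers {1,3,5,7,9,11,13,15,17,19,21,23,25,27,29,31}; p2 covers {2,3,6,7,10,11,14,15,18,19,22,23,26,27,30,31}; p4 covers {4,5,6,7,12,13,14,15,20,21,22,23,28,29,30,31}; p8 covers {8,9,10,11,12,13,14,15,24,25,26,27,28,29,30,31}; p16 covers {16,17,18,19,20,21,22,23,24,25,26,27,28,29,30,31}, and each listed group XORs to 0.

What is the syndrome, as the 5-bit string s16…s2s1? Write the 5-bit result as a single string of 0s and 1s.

01100

s1 (pos 1,3,5,7,9,11,13,15,17,19,21,23,25,27,29,31): 1⊕1⊕1⊕0⊕1⊕0⊕1⊕0⊕1⊕0⊕1⊕1⊕0⊕1⊕1⊕0 = 0
s2 (pos 2,3,6,7,10,11,14,15,18,19,22,23,26,27,30,31): 0⊕1⊕1⊕0⊕0⊕0⊕1⊕0⊕1⊕0⊕0⊕1⊕0⊕1⊕0⊕0 = 0
s4 (pos 4,5,6,7,12,13,14,15,20,21,22,23,28,29,30,31): 1⊕1⊕1⊕0⊕0⊕1⊕1⊕0⊕0⊕1⊕0⊕1⊕1⊕1⊕0⊕0 = 1
s8 (pos 8,9,10,11,12,13,14,15,24,25,26,27,28,29,30,31): 0⊕1⊕0⊕0⊕0⊕1⊕1⊕0⊕1⊕0⊕0⊕1⊕1⊕1⊕0⊕0 = 1
s16 (pos 16,17,18,19,20,21,22,23,24,25,26,27,28,29,30,31): 0⊕1⊕1⊕0⊕0⊕1⊕0⊕1⊕1⊕0⊕0⊕1⊕1⊕1⊕0⊕0 = 0
Syndrome s16…s1 = 01100 → error at position 12.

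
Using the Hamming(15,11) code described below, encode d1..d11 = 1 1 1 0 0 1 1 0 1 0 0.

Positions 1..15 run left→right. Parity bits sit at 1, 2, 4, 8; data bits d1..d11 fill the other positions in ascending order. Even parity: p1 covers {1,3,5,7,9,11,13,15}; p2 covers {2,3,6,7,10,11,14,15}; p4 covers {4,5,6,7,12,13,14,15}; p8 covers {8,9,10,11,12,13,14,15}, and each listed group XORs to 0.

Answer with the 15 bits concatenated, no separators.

Place data at non-parity positions: p1 p2 1 p4 1 1 0 p8 0 1 1 0 1 0 0
p1 (pos 1,3,5,7,9,11,13,15): XOR of data positions = 1⊕1⊕0⊕0⊕1⊕1⊕0 = 0
p2 (pos 2,3,6,7,10,11,14,15): XOR of data positions = 1⊕1⊕0⊕1⊕1⊕0⊕0 = 0
p4 (pos 4,5,6,7,12,13,14,15): XOR of data positions = 1⊕1⊕0⊕0⊕1⊕0⊕0 = 1
p8 (pos 8,9,10,11,12,13,14,15): XOR of data positions = 0⊕1⊕1⊕0⊕1⊕0⊕0 = 1
Codeword: 001111010110100

001111010110100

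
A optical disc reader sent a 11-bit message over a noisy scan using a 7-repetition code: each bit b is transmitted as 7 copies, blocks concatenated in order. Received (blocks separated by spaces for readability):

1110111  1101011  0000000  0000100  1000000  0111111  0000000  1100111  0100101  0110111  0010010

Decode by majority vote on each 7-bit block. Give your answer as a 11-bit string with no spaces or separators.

11000101010

Block 1 (1110111): 6 ones → 1
Block 2 (1101011): 5 ones → 1
Block 3 (0000000): 0 ones → 0
Block 4 (0000100): 1 one → 0
Block 5 (1000000): 1 one → 0
Block 6 (0111111): 6 ones → 1
Block 7 (0000000): 0 ones → 0
Block 8 (1100111): 5 ones → 1
Block 9 (0100101): 3 ones → 0
Block 10 (0110111): 5 ones → 1
Block 11 (0010010): 2 ones → 0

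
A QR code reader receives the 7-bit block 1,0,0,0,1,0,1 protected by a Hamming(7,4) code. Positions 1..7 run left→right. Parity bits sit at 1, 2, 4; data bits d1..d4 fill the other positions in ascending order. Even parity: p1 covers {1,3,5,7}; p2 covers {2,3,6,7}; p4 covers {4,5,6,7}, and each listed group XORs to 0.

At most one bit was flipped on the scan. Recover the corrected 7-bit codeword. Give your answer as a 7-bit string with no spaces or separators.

1010101

s1 (pos 1,3,5,7): 1⊕0⊕1⊕1 = 1
s2 (pos 2,3,6,7): 0⊕0⊕0⊕1 = 1
s4 (pos 4,5,6,7): 0⊕1⊕0⊕1 = 0
Syndrome s4…s1 = 011 → error at position 3.
Flip position 3: 1000101 → 1010101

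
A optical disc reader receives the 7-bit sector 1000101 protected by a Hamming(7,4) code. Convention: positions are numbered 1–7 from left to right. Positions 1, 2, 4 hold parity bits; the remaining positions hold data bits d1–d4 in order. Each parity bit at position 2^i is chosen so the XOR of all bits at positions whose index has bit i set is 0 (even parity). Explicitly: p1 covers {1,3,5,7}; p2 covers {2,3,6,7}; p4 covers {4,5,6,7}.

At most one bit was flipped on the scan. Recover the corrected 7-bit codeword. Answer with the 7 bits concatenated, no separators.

s1 (pos 1,3,5,7): 1⊕0⊕1⊕1 = 1
s2 (pos 2,3,6,7): 0⊕0⊕0⊕1 = 1
s4 (pos 4,5,6,7): 0⊕1⊕0⊕1 = 0
Syndrome s4…s1 = 011 → error at position 3.
Flip position 3: 1000101 → 1010101

1010101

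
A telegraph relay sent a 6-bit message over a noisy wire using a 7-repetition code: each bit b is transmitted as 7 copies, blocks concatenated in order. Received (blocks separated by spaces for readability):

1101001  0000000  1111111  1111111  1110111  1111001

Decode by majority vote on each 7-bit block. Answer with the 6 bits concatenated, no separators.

101111

Block 1 (1101001): 4 ones → 1
Block 2 (0000000): 0 ones → 0
Block 3 (1111111): 7 ones → 1
Block 4 (1111111): 7 ones → 1
Block 5 (1110111): 6 ones → 1
Block 6 (1111001): 5 ones → 1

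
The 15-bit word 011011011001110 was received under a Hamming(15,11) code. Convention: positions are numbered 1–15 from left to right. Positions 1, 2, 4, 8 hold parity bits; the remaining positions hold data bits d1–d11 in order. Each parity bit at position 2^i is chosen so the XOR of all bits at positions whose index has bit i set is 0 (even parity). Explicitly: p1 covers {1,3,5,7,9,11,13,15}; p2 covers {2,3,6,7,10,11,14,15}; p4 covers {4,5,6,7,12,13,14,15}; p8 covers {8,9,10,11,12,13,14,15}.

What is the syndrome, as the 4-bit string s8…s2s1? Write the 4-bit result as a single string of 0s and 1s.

1100

s1 (pos 1,3,5,7,9,11,13,15): 0⊕1⊕1⊕0⊕1⊕0⊕1⊕0 = 0
s2 (pos 2,3,6,7,10,11,14,15): 1⊕1⊕1⊕0⊕0⊕0⊕1⊕0 = 0
s4 (pos 4,5,6,7,12,13,14,15): 0⊕1⊕1⊕0⊕1⊕1⊕1⊕0 = 1
s8 (pos 8,9,10,11,12,13,14,15): 1⊕1⊕0⊕0⊕1⊕1⊕1⊕0 = 1
Syndrome s8…s1 = 1100 → error at position 12.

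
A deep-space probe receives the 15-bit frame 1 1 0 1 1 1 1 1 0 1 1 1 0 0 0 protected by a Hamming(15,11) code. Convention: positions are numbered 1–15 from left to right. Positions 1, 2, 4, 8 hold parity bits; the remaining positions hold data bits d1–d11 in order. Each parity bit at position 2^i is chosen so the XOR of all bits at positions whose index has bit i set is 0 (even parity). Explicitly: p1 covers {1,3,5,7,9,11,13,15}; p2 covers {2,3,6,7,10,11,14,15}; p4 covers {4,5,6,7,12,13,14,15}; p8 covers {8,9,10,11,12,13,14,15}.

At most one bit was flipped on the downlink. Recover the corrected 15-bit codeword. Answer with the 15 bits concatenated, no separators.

110110110111000

s1 (pos 1,3,5,7,9,11,13,15): 1⊕0⊕1⊕1⊕0⊕1⊕0⊕0 = 0
s2 (pos 2,3,6,7,10,11,14,15): 1⊕0⊕1⊕1⊕1⊕1⊕0⊕0 = 1
s4 (pos 4,5,6,7,12,13,14,15): 1⊕1⊕1⊕1⊕1⊕0⊕0⊕0 = 1
s8 (pos 8,9,10,11,12,13,14,15): 1⊕0⊕1⊕1⊕1⊕0⊕0⊕0 = 0
Syndrome s8…s1 = 0110 → error at position 6.
Flip position 6: 110111110111000 → 110110110111000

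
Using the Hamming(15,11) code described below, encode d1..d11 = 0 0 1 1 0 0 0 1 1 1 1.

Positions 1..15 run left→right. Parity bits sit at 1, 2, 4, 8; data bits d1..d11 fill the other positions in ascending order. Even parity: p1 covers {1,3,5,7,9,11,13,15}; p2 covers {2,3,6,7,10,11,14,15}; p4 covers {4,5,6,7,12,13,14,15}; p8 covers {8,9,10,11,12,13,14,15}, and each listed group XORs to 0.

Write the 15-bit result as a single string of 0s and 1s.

Place data at non-parity positions: p1 p2 0 p4 0 1 1 p8 0 0 0 1 1 1 1
p1 (pos 1,3,5,7,9,11,13,15): XOR of data positions = 0⊕0⊕1⊕0⊕0⊕1⊕1 = 1
p2 (pos 2,3,6,7,10,11,14,15): XOR of data positions = 0⊕1⊕1⊕0⊕0⊕1⊕1 = 0
p4 (pos 4,5,6,7,12,13,14,15): XOR of data positions = 0⊕1⊕1⊕1⊕1⊕1⊕1 = 0
p8 (pos 8,9,10,11,12,13,14,15): XOR of data positions = 0⊕0⊕0⊕1⊕1⊕1⊕1 = 0
Codeword: 100001100001111

100001100001111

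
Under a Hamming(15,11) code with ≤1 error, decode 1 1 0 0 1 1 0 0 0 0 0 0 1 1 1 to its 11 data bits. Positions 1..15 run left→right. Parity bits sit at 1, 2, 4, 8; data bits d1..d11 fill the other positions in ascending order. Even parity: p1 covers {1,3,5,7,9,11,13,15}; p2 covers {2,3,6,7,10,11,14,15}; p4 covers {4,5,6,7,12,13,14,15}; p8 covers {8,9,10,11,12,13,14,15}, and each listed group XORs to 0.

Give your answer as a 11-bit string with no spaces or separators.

01100001111

s1 (pos 1,3,5,7,9,11,13,15): 1⊕0⊕1⊕0⊕0⊕0⊕1⊕1 = 0
s2 (pos 2,3,6,7,10,11,14,15): 1⊕0⊕1⊕0⊕0⊕0⊕1⊕1 = 0
s4 (pos 4,5,6,7,12,13,14,15): 0⊕1⊕1⊕0⊕0⊕1⊕1⊕1 = 1
s8 (pos 8,9,10,11,12,13,14,15): 0⊕0⊕0⊕0⊕0⊕1⊕1⊕1 = 1
Syndrome s8…s1 = 1100 → error at position 12.
Flip position 12: 110011000000111 → 110011000001111
Read data bits from positions 3,5,6,7,9,10,11,12,13,14,15: 01100001111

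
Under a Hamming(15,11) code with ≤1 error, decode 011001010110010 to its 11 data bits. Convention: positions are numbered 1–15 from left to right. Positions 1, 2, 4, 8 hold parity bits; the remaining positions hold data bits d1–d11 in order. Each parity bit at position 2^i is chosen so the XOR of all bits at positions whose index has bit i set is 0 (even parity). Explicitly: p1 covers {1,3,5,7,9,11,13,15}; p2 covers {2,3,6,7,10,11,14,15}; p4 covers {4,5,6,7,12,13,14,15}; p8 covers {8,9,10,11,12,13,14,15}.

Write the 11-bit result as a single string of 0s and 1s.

s1 (pos 1,3,5,7,9,11,13,15): 0⊕1⊕0⊕0⊕0⊕1⊕0⊕0 = 0
s2 (pos 2,3,6,7,10,11,14,15): 1⊕1⊕1⊕0⊕1⊕1⊕1⊕0 = 0
s4 (pos 4,5,6,7,12,13,14,15): 0⊕0⊕1⊕0⊕0⊕0⊕1⊕0 = 0
s8 (pos 8,9,10,11,12,13,14,15): 1⊕0⊕1⊕1⊕0⊕0⊕1⊕0 = 0
Syndrome s8…s1 = 0000 → no error.
Read data bits from positions 3,5,6,7,9,10,11,12,13,14,15: 10100110010

10100110010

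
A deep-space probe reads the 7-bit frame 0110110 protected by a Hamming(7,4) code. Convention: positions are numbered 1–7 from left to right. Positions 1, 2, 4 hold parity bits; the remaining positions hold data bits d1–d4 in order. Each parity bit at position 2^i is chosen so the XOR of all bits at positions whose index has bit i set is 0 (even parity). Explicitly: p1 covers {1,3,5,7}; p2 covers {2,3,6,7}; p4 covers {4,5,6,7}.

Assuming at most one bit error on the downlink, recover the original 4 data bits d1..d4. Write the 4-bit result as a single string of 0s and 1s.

1110

s1 (pos 1,3,5,7): 0⊕1⊕1⊕0 = 0
s2 (pos 2,3,6,7): 1⊕1⊕1⊕0 = 1
s4 (pos 4,5,6,7): 0⊕1⊕1⊕0 = 0
Syndrome s4…s1 = 010 → error at position 2.
Flip position 2: 0110110 → 0010110
Read data bits from positions 3,5,6,7: 1110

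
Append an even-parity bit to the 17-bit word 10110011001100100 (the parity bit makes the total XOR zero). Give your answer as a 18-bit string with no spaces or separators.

XOR of the 17 data bits: 1⊕0⊕1⊕1⊕0⊕0⊕1⊕1⊕0⊕0⊕1⊕1⊕0⊕0⊕1⊕0⊕0 = 0
Parity bit = 0 (so all 18 bits XOR to 0).

101100110011001000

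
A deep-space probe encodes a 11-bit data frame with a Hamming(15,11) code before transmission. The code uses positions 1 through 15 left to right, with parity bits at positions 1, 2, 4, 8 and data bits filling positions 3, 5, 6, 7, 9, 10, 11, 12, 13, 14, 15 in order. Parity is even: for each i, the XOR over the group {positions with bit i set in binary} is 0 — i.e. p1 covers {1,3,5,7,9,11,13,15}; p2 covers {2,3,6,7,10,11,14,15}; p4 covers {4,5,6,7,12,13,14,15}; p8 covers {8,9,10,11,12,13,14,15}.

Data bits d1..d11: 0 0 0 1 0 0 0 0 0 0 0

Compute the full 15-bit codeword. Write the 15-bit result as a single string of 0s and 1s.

Place data at non-parity positions: p1 p2 0 p4 0 0 1 p8 0 0 0 0 0 0 0
p1 (pos 1,3,5,7,9,11,13,15): XOR of data positions = 0⊕0⊕1⊕0⊕0⊕0⊕0 = 1
p2 (pos 2,3,6,7,10,11,14,15): XOR of data positions = 0⊕0⊕1⊕0⊕0⊕0⊕0 = 1
p4 (pos 4,5,6,7,12,13,14,15): XOR of data positions = 0⊕0⊕1⊕0⊕0⊕0⊕0 = 1
p8 (pos 8,9,10,11,12,13,14,15): XOR of data positions = 0⊕0⊕0⊕0⊕0⊕0⊕0 = 0
Codeword: 110100100000000

110100100000000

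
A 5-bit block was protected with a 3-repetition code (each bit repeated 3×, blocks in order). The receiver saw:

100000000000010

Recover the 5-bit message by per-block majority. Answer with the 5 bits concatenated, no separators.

00000

Block 1 (100): 1 one → 0
Block 2 (000): 0 ones → 0
Block 3 (000): 0 ones → 0
Block 4 (000): 0 ones → 0
Block 5 (010): 1 one → 0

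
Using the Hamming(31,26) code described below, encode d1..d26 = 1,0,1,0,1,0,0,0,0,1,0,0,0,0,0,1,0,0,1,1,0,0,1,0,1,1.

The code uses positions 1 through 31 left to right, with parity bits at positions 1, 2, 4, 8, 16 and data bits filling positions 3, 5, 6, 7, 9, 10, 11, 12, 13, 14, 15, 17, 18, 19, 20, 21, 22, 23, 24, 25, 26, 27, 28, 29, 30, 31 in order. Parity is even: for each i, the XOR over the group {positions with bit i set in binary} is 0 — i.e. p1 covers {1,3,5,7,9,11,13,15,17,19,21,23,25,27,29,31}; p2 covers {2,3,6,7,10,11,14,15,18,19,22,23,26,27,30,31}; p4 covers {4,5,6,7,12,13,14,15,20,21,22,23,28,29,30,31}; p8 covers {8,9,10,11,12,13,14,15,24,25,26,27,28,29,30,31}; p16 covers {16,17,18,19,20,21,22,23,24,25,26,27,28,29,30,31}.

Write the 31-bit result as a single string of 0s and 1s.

Place data at non-parity positions: p1 p2 1 p4 0 1 0 p8 1 0 0 0 0 1 0 p16 0 0 0 0 1 0 0 1 1 0 0 1 0 1 1
p1 (pos 1,3,5,7,9,11,13,15,17,19,21,23,25,27,29,31): XOR of data positions = 1⊕0⊕0⊕1⊕0⊕0⊕0⊕0⊕0⊕1⊕0⊕1⊕0⊕0⊕1 = 1
p2 (pos 2,3,6,7,10,11,14,15,18,19,22,23,26,27,30,31): XOR of data positions = 1⊕1⊕0⊕0⊕0⊕1⊕0⊕0⊕0⊕0⊕0⊕0⊕0⊕1⊕1 = 1
p4 (pos 4,5,6,7,12,13,14,15,20,21,22,23,28,29,30,31): XOR of data positions = 0⊕1⊕0⊕0⊕0⊕1⊕0⊕0⊕1⊕0⊕0⊕1⊕0⊕1⊕1 = 0
p8 (pos 8,9,10,11,12,13,14,15,24,25,26,27,28,29,30,31): XOR of data positions = 1⊕0⊕0⊕0⊕0⊕1⊕0⊕1⊕1⊕0⊕0⊕1⊕0⊕1⊕1 = 1
p16 (pos 16,17,18,19,20,21,22,23,24,25,26,27,28,29,30,31): XOR of data positions = 0⊕0⊕0⊕0⊕1⊕0⊕0⊕1⊕1⊕0⊕0⊕1⊕0⊕1⊕1 = 0
Codeword: 1110010110000100000010011001011

1110010110000100000010011001011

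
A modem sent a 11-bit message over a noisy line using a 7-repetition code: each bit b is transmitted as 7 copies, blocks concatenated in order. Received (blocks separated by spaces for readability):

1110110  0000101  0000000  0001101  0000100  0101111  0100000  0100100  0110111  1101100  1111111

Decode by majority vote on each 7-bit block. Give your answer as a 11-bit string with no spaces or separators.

Block 1 (1110110): 5 ones → 1
Block 2 (0000101): 2 ones → 0
Block 3 (0000000): 0 ones → 0
Block 4 (0001101): 3 ones → 0
Block 5 (0000100): 1 one → 0
Block 6 (0101111): 5 ones → 1
Block 7 (0100000): 1 one → 0
Block 8 (0100100): 2 ones → 0
Block 9 (0110111): 5 ones → 1
Block 10 (1101100): 4 ones → 1
Block 11 (1111111): 7 ones → 1

10000100111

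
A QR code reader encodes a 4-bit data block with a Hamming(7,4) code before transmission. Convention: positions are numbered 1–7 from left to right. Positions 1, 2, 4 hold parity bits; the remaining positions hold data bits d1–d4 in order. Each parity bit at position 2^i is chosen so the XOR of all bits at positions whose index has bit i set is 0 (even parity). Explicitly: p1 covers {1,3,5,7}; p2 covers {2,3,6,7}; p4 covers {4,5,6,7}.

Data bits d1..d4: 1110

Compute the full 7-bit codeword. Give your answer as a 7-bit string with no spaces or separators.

Place data at non-parity positions: p1 p2 1 p4 1 1 0
p1 (pos 1,3,5,7): XOR of data positions = 1⊕1⊕0 = 0
p2 (pos 2,3,6,7): XOR of data positions = 1⊕1⊕0 = 0
p4 (pos 4,5,6,7): XOR of data positions = 1⊕1⊕0 = 0
Codeword: 0010110

0010110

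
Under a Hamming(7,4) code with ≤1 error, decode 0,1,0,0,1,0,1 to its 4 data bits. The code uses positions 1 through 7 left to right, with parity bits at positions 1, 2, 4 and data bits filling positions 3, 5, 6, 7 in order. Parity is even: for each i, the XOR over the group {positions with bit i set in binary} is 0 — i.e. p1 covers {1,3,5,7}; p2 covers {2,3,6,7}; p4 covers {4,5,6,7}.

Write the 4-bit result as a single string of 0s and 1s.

s1 (pos 1,3,5,7): 0⊕0⊕1⊕1 = 0
s2 (pos 2,3,6,7): 1⊕0⊕0⊕1 = 0
s4 (pos 4,5,6,7): 0⊕1⊕0⊕1 = 0
Syndrome s4…s1 = 000 → no error.
Read data bits from positions 3,5,6,7: 0101

0101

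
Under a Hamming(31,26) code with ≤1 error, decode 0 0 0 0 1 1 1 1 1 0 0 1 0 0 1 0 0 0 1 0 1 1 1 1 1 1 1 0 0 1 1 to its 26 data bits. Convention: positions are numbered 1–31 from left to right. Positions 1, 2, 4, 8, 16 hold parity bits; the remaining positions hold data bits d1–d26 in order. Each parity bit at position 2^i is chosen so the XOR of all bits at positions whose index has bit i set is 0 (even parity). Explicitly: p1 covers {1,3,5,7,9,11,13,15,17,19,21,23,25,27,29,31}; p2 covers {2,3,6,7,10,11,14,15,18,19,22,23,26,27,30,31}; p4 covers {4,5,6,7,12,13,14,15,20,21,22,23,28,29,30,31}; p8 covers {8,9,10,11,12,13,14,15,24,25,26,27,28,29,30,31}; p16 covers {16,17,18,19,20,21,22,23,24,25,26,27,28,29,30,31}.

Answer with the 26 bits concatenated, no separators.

01111001001001011111110011

s1 (pos 1,3,5,7,9,11,13,15,17,19,21,23,25,27,29,31): 0⊕0⊕1⊕1⊕1⊕0⊕0⊕1⊕0⊕1⊕1⊕1⊕1⊕1⊕0⊕1 = 0
s2 (pos 2,3,6,7,10,11,14,15,18,19,22,23,26,27,30,31): 0⊕0⊕1⊕1⊕0⊕0⊕0⊕1⊕0⊕1⊕1⊕1⊕1⊕1⊕1⊕1 = 0
s4 (pos 4,5,6,7,12,13,14,15,20,21,22,23,28,29,30,31): 0⊕1⊕1⊕1⊕1⊕0⊕0⊕1⊕0⊕1⊕1⊕1⊕0⊕0⊕1⊕1 = 0
s8 (pos 8,9,10,11,12,13,14,15,24,25,26,27,28,29,30,31): 1⊕1⊕0⊕0⊕1⊕0⊕0⊕1⊕1⊕1⊕1⊕1⊕0⊕0⊕1⊕1 = 0
s16 (pos 16,17,18,19,20,21,22,23,24,25,26,27,28,29,30,31): 0⊕0⊕0⊕1⊕0⊕1⊕1⊕1⊕1⊕1⊕1⊕1⊕0⊕0⊕1⊕1 = 0
Syndrome s16…s1 = 00000 → no error.
Read data bits from positions 3,5,6,7,9,10,11,12,13,14,15,17,18,19,20,21,22,23,24,25,26,27,28,29,30,31: 01111001001001011111110011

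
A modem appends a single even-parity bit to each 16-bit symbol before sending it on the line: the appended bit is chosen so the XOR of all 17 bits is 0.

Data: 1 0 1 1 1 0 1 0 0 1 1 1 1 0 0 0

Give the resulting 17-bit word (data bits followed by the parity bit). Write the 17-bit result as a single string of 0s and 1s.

XOR of the 16 data bits: 1⊕0⊕1⊕1⊕1⊕0⊕1⊕0⊕0⊕1⊕1⊕1⊕1⊕0⊕0⊕0 = 1
Parity bit = 1 (so all 17 bits XOR to 0).

10111010011110001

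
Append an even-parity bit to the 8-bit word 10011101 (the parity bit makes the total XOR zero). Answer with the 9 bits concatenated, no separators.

XOR of the 8 data bits: 1⊕0⊕0⊕1⊕1⊕1⊕0⊕1 = 1
Parity bit = 1 (so all 9 bits XOR to 0).

100111011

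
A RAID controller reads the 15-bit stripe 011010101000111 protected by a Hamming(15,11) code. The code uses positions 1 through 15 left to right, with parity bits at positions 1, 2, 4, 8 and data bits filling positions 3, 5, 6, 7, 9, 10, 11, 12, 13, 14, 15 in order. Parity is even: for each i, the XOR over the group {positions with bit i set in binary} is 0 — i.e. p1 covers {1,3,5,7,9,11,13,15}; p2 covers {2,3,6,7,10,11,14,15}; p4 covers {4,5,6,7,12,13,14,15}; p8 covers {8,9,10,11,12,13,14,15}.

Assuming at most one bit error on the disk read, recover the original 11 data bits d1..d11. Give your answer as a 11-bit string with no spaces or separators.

11111000111

s1 (pos 1,3,5,7,9,11,13,15): 0⊕1⊕1⊕1⊕1⊕0⊕1⊕1 = 0
s2 (pos 2,3,6,7,10,11,14,15): 1⊕1⊕0⊕1⊕0⊕0⊕1⊕1 = 1
s4 (pos 4,5,6,7,12,13,14,15): 0⊕1⊕0⊕1⊕0⊕1⊕1⊕1 = 1
s8 (pos 8,9,10,11,12,13,14,15): 0⊕1⊕0⊕0⊕0⊕1⊕1⊕1 = 0
Syndrome s8…s1 = 0110 → error at position 6.
Flip position 6: 011010101000111 → 011011101000111
Read data bits from positions 3,5,6,7,9,10,11,12,13,14,15: 11111000111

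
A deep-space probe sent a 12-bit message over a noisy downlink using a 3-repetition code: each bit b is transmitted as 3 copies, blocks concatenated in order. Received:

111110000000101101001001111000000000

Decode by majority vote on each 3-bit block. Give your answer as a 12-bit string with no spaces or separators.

Block 1 (111): 3 ones → 1
Block 2 (110): 2 ones → 1
Block 3 (000): 0 ones → 0
Block 4 (000): 0 ones → 0
Block 5 (101): 2 ones → 1
Block 6 (101): 2 ones → 1
Block 7 (001): 1 one → 0
Block 8 (001): 1 one → 0
Block 9 (111): 3 ones → 1
Block 10 (000): 0 ones → 0
Block 11 (000): 0 ones → 0
Block 12 (000): 0 ones → 0

110011001000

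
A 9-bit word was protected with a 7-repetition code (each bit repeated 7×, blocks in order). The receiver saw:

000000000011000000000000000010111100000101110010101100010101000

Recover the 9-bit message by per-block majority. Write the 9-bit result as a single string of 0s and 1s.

000010100

Block 1 (0000000): 0 ones → 0
Block 2 (0001100): 2 ones → 0
Block 3 (0000000): 0 ones → 0
Block 4 (0000000): 0 ones → 0
Block 5 (1011110): 5 ones → 1
Block 6 (0000101): 2 ones → 0
Block 7 (1100101): 4 ones → 1
Block 8 (0110001): 3 ones → 0
Block 9 (0101000): 2 ones → 0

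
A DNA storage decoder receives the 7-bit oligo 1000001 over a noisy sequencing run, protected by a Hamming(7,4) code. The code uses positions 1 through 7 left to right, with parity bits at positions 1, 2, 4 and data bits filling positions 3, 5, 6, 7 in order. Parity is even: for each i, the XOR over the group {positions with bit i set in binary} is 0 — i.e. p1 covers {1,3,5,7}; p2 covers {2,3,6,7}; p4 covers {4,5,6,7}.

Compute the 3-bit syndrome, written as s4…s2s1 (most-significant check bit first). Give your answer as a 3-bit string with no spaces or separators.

110

s1 (pos 1,3,5,7): 1⊕0⊕0⊕1 = 0
s2 (pos 2,3,6,7): 0⊕0⊕0⊕1 = 1
s4 (pos 4,5,6,7): 0⊕0⊕0⊕1 = 1
Syndrome s4…s1 = 110 → error at position 6.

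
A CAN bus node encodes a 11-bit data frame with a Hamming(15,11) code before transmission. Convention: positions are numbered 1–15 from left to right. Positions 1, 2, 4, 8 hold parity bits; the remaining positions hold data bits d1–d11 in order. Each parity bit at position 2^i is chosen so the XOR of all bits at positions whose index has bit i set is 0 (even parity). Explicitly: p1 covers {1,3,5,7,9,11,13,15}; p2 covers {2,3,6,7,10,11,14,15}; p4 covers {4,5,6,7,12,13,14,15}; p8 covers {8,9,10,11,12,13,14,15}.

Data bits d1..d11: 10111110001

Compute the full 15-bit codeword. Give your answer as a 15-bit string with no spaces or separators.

Place data at non-parity positions: p1 p2 1 p4 0 1 1 p8 1 1 1 0 0 0 1
p1 (pos 1,3,5,7,9,11,13,15): XOR of data positions = 1⊕0⊕1⊕1⊕1⊕0⊕1 = 1
p2 (pos 2,3,6,7,10,11,14,15): XOR of data positions = 1⊕1⊕1⊕1⊕1⊕0⊕1 = 0
p4 (pos 4,5,6,7,12,13,14,15): XOR of data positions = 0⊕1⊕1⊕0⊕0⊕0⊕1 = 1
p8 (pos 8,9,10,11,12,13,14,15): XOR of data positions = 1⊕1⊕1⊕0⊕0⊕0⊕1 = 0
Codeword: 101101101110001

101101101110001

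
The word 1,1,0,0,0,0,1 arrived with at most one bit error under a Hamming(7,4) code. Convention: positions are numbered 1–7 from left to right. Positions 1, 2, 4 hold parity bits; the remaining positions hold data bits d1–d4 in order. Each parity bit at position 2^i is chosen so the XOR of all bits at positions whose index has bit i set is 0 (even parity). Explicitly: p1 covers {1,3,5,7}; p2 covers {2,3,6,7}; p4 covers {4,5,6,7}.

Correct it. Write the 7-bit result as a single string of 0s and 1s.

1101001

s1 (pos 1,3,5,7): 1⊕0⊕0⊕1 = 0
s2 (pos 2,3,6,7): 1⊕0⊕0⊕1 = 0
s4 (pos 4,5,6,7): 0⊕0⊕0⊕1 = 1
Syndrome s4…s1 = 100 → error at position 4.
Flip position 4: 1100001 → 1101001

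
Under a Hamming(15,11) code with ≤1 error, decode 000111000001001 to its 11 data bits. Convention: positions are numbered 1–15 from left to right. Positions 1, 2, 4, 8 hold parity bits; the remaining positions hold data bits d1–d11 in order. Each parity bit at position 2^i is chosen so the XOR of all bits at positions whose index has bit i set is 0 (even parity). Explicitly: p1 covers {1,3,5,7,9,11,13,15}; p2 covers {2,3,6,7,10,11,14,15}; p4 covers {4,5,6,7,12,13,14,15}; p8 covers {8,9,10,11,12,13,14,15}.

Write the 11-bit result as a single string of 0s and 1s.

01100001001

s1 (pos 1,3,5,7,9,11,13,15): 0⊕0⊕1⊕0⊕0⊕0⊕0⊕1 = 0
s2 (pos 2,3,6,7,10,11,14,15): 0⊕0⊕1⊕0⊕0⊕0⊕0⊕1 = 0
s4 (pos 4,5,6,7,12,13,14,15): 1⊕1⊕1⊕0⊕1⊕0⊕0⊕1 = 1
s8 (pos 8,9,10,11,12,13,14,15): 0⊕0⊕0⊕0⊕1⊕0⊕0⊕1 = 0
Syndrome s8…s1 = 0100 → error at position 4.
Flip position 4: 000111000001001 → 000011000001001
Read data bits from positions 3,5,6,7,9,10,11,12,13,14,15: 01100001001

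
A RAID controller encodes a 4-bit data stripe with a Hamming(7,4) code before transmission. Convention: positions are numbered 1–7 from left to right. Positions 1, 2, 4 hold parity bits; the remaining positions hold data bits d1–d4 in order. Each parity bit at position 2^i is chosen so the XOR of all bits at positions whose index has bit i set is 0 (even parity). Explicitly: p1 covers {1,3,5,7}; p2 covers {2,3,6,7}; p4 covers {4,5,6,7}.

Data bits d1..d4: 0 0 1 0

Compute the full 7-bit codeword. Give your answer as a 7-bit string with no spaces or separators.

0101010

Place data at non-parity positions: p1 p2 0 p4 0 1 0
p1 (pos 1,3,5,7): XOR of data positions = 0⊕0⊕0 = 0
p2 (pos 2,3,6,7): XOR of data positions = 0⊕1⊕0 = 1
p4 (pos 4,5,6,7): XOR of data positions = 0⊕1⊕0 = 1
Codeword: 0101010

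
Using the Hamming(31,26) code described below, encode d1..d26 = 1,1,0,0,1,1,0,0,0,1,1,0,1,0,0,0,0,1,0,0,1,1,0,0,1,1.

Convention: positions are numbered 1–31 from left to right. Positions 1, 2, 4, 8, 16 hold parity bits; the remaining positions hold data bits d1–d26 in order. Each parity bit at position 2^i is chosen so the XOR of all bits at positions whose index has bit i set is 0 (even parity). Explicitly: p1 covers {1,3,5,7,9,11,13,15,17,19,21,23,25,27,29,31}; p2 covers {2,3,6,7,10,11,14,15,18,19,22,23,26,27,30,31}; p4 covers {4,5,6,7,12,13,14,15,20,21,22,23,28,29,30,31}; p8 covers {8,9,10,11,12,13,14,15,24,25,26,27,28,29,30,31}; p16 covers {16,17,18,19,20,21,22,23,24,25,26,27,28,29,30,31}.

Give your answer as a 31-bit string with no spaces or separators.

Place data at non-parity positions: p1 p2 1 p4 1 0 0 p8 1 1 0 0 0 1 1 p16 0 1 0 0 0 0 1 0 0 1 1 0 0 1 1
p1 (pos 1,3,5,7,9,11,13,15,17,19,21,23,25,27,29,31): XOR of data positions = 1⊕1⊕0⊕1⊕0⊕0⊕1⊕0⊕0⊕0⊕1⊕0⊕1⊕0⊕1 = 1
p2 (pos 2,3,6,7,10,11,14,15,18,19,22,23,26,27,30,31): XOR of data positions = 1⊕0⊕0⊕1⊕0⊕1⊕1⊕1⊕0⊕0⊕1⊕1⊕1⊕1⊕1 = 0
p4 (pos 4,5,6,7,12,13,14,15,20,21,22,23,28,29,30,31): XOR of data positions = 1⊕0⊕0⊕0⊕0⊕1⊕1⊕0⊕0⊕0⊕1⊕0⊕0⊕1⊕1 = 0
p8 (pos 8,9,10,11,12,13,14,15,24,25,26,27,28,29,30,31): XOR of data positions = 1⊕1⊕0⊕0⊕0⊕1⊕1⊕0⊕0⊕1⊕1⊕0⊕0⊕1⊕1 = 0
p16 (pos 16,17,18,19,20,21,22,23,24,25,26,27,28,29,30,31): XOR of data positions = 0⊕1⊕0⊕0⊕0⊕0⊕1⊕0⊕0⊕1⊕1⊕0⊕0⊕1⊕1 = 0
Codeword: 1010100011000110010000100110011

1010100011000110010000100110011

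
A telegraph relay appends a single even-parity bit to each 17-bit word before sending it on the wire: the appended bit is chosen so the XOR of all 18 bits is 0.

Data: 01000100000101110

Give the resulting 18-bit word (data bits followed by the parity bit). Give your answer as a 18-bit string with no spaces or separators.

XOR of the 17 data bits: 0⊕1⊕0⊕0⊕0⊕1⊕0⊕0⊕0⊕0⊕0⊕1⊕0⊕1⊕1⊕1⊕0 = 0
Parity bit = 0 (so all 18 bits XOR to 0).

010001000001011100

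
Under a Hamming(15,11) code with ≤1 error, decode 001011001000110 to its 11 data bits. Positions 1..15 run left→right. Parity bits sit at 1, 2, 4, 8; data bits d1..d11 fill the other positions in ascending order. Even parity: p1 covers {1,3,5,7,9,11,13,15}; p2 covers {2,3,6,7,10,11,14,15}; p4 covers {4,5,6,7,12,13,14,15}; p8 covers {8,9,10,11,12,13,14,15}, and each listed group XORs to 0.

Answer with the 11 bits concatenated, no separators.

11101100110

s1 (pos 1,3,5,7,9,11,13,15): 0⊕1⊕1⊕0⊕1⊕0⊕1⊕0 = 0
s2 (pos 2,3,6,7,10,11,14,15): 0⊕1⊕1⊕0⊕0⊕0⊕1⊕0 = 1
s4 (pos 4,5,6,7,12,13,14,15): 0⊕1⊕1⊕0⊕0⊕1⊕1⊕0 = 0
s8 (pos 8,9,10,11,12,13,14,15): 0⊕1⊕0⊕0⊕0⊕1⊕1⊕0 = 1
Syndrome s8…s1 = 1010 → error at position 10.
Flip position 10: 001011001000110 → 001011001100110
Read data bits from positions 3,5,6,7,9,10,11,12,13,14,15: 11101100110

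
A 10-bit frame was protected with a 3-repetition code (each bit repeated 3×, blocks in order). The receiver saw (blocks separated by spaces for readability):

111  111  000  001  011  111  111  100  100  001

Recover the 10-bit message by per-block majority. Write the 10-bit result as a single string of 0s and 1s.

1100111000

Block 1 (111): 3 ones → 1
Block 2 (111): 3 ones → 1
Block 3 (000): 0 ones → 0
Block 4 (001): 1 one → 0
Block 5 (011): 2 ones → 1
Block 6 (111): 3 ones → 1
Block 7 (111): 3 ones → 1
Block 8 (100): 1 one → 0
Block 9 (100): 1 one → 0
Block 10 (001): 1 one → 0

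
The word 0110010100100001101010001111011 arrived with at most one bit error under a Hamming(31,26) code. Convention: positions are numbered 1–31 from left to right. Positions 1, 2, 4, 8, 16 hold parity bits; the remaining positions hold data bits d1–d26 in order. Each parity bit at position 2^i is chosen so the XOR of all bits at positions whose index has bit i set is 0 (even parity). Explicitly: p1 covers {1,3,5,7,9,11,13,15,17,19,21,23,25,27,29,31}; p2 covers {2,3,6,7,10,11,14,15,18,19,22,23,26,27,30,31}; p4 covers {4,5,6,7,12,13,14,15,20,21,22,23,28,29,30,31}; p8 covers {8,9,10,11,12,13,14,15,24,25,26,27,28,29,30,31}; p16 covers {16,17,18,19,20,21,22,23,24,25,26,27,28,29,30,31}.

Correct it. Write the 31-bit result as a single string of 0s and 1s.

s1 (pos 1,3,5,7,9,11,13,15,17,19,21,23,25,27,29,31): 0⊕1⊕0⊕0⊕0⊕1⊕0⊕0⊕1⊕1⊕1⊕0⊕1⊕1⊕0⊕1 = 0
s2 (pos 2,3,6,7,10,11,14,15,18,19,22,23,26,27,30,31): 1⊕1⊕1⊕0⊕0⊕1⊕0⊕0⊕0⊕1⊕0⊕0⊕1⊕1⊕1⊕1 = 1
s4 (pos 4,5,6,7,12,13,14,15,20,21,22,23,28,29,30,31): 0⊕0⊕1⊕0⊕0⊕0⊕0⊕0⊕0⊕1⊕0⊕0⊕1⊕0⊕1⊕1 = 1
s8 (pos 8,9,10,11,12,13,14,15,24,25,26,27,28,29,30,31): 1⊕0⊕0⊕1⊕0⊕0⊕0⊕0⊕0⊕1⊕1⊕1⊕1⊕0⊕1⊕1 = 0
s16 (pos 16,17,18,19,20,21,22,23,24,25,26,27,28,29,30,31): 1⊕1⊕0⊕1⊕0⊕1⊕0⊕0⊕0⊕1⊕1⊕1⊕1⊕0⊕1⊕1 = 0
Syndrome s16…s1 = 00110 → error at position 6.
Flip position 6: 0110010100100001101010001111011 → 0110000100100001101010001111011

0110000100100001101010001111011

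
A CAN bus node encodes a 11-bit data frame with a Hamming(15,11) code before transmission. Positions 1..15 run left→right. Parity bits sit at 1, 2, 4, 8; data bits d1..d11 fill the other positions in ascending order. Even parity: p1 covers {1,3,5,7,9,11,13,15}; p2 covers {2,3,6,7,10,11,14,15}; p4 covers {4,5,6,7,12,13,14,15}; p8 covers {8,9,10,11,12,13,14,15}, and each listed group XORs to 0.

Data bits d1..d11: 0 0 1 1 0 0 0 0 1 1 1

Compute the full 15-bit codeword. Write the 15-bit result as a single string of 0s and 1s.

Place data at non-parity positions: p1 p2 0 p4 0 1 1 p8 0 0 0 0 1 1 1
p1 (pos 1,3,5,7,9,11,13,15): XOR of data positions = 0⊕0⊕1⊕0⊕0⊕1⊕1 = 1
p2 (pos 2,3,6,7,10,11,14,15): XOR of data positions = 0⊕1⊕1⊕0⊕0⊕1⊕1 = 0
p4 (pos 4,5,6,7,12,13,14,15): XOR of data positions = 0⊕1⊕1⊕0⊕1⊕1⊕1 = 1
p8 (pos 8,9,10,11,12,13,14,15): XOR of data positions = 0⊕0⊕0⊕0⊕1⊕1⊕1 = 1
Codeword: 100101110000111

100101110000111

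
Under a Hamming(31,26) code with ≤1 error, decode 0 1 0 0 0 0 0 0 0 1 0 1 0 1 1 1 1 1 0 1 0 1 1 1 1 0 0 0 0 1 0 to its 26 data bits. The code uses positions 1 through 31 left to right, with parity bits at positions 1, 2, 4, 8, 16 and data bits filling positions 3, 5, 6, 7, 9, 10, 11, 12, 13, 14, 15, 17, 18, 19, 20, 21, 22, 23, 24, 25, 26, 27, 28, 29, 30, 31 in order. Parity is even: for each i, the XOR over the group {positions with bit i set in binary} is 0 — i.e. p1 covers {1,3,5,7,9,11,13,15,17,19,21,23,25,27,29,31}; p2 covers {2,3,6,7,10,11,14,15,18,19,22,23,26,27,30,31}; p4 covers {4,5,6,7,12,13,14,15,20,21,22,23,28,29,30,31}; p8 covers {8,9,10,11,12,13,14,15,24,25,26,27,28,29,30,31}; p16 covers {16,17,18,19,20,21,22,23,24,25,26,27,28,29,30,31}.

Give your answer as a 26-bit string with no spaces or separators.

s1 (pos 1,3,5,7,9,11,13,15,17,19,21,23,25,27,29,31): 0⊕0⊕0⊕0⊕0⊕0⊕0⊕1⊕1⊕0⊕0⊕1⊕1⊕0⊕0⊕0 = 0
s2 (pos 2,3,6,7,10,11,14,15,18,19,22,23,26,27,30,31): 1⊕0⊕0⊕0⊕1⊕0⊕1⊕1⊕1⊕0⊕1⊕1⊕0⊕0⊕1⊕0 = 0
s4 (pos 4,5,6,7,12,13,14,15,20,21,22,23,28,29,30,31): 0⊕0⊕0⊕0⊕1⊕0⊕1⊕1⊕1⊕0⊕1⊕1⊕0⊕0⊕1⊕0 = 1
s8 (pos 8,9,10,11,12,13,14,15,24,25,26,27,28,29,30,31): 0⊕0⊕1⊕0⊕1⊕0⊕1⊕1⊕1⊕1⊕0⊕0⊕0⊕0⊕1⊕0 = 1
s16 (pos 16,17,18,19,20,21,22,23,24,25,26,27,28,29,30,31): 1⊕1⊕1⊕0⊕1⊕0⊕1⊕1⊕1⊕1⊕0⊕0⊕0⊕0⊕1⊕0 = 1
Syndrome s16…s1 = 11100 → error at position 28.
Flip position 28: 0100000001010111110101111000010 → 0100000001010111110101111001010
Read data bits from positions 3,5,6,7,9,10,11,12,13,14,15,17,18,19,20,21,22,23,24,25,26,27,28,29,30,31: 00000101011110101111001010

00000101011110101111001010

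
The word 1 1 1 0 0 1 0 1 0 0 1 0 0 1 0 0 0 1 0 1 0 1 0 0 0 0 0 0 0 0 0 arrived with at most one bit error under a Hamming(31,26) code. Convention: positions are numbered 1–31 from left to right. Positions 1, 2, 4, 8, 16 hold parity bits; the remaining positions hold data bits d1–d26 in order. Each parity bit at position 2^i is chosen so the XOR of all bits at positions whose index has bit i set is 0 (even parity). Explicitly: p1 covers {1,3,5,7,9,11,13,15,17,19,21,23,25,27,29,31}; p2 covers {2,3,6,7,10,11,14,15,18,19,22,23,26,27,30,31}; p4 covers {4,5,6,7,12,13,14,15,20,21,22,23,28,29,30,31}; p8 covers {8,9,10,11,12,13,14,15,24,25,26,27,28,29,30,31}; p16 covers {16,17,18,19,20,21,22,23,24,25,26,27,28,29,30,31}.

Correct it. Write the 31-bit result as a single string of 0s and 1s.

s1 (pos 1,3,5,7,9,11,13,15,17,19,21,23,25,27,29,31): 1⊕1⊕0⊕0⊕0⊕1⊕0⊕0⊕0⊕0⊕0⊕0⊕0⊕0⊕0⊕0 = 1
s2 (pos 2,3,6,7,10,11,14,15,18,19,22,23,26,27,30,31): 1⊕1⊕1⊕0⊕0⊕1⊕1⊕0⊕1⊕0⊕1⊕0⊕0⊕0⊕0⊕0 = 1
s4 (pos 4,5,6,7,12,13,14,15,20,21,22,23,28,29,30,31): 0⊕0⊕1⊕0⊕0⊕0⊕1⊕0⊕1⊕0⊕1⊕0⊕0⊕0⊕0⊕0 = 0
s8 (pos 8,9,10,11,12,13,14,15,24,25,26,27,28,29,30,31): 1⊕0⊕0⊕1⊕0⊕0⊕1⊕0⊕0⊕0⊕0⊕0⊕0⊕0⊕0⊕0 = 1
s16 (pos 16,17,18,19,20,21,22,23,24,25,26,27,28,29,30,31): 0⊕0⊕1⊕0⊕1⊕0⊕1⊕0⊕0⊕0⊕0⊕0⊕0⊕0⊕0⊕0 = 1
Syndrome s16…s1 = 11011 → error at position 27.
Flip position 27: 1110010100100100010101000000000 → 1110010100100100010101000010000

1110010100100100010101000010000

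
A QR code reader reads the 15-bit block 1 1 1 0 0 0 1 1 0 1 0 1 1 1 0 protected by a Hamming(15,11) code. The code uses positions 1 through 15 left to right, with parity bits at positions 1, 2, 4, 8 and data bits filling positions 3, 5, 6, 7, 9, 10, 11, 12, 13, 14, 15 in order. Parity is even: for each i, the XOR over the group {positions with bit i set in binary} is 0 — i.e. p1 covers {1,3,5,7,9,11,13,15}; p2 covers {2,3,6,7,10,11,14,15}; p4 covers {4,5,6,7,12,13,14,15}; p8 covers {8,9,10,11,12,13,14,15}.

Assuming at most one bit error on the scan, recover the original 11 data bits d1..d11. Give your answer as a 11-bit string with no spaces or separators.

10010001110

s1 (pos 1,3,5,7,9,11,13,15): 1⊕1⊕0⊕1⊕0⊕0⊕1⊕0 = 0
s2 (pos 2,3,6,7,10,11,14,15): 1⊕1⊕0⊕1⊕1⊕0⊕1⊕0 = 1
s4 (pos 4,5,6,7,12,13,14,15): 0⊕0⊕0⊕1⊕1⊕1⊕1⊕0 = 0
s8 (pos 8,9,10,11,12,13,14,15): 1⊕0⊕1⊕0⊕1⊕1⊕1⊕0 = 1
Syndrome s8…s1 = 1010 → error at position 10.
Flip position 10: 111000110101110 → 111000110001110
Read data bits from positions 3,5,6,7,9,10,11,12,13,14,15: 10010001110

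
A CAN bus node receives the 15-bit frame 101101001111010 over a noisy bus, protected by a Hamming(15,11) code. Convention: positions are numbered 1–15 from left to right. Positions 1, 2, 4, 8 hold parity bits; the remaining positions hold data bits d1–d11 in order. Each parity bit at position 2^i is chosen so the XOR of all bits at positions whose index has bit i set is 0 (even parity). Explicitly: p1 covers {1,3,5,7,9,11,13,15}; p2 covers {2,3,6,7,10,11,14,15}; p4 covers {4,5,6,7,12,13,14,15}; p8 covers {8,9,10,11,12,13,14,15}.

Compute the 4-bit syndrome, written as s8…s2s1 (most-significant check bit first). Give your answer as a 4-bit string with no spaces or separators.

s1 (pos 1,3,5,7,9,11,13,15): 1⊕1⊕0⊕0⊕1⊕1⊕0⊕0 = 0
s2 (pos 2,3,6,7,10,11,14,15): 0⊕1⊕1⊕0⊕1⊕1⊕1⊕0 = 1
s4 (pos 4,5,6,7,12,13,14,15): 1⊕0⊕1⊕0⊕1⊕0⊕1⊕0 = 0
s8 (pos 8,9,10,11,12,13,14,15): 0⊕1⊕1⊕1⊕1⊕0⊕1⊕0 = 1
Syndrome s8…s1 = 1010 → error at position 10.

1010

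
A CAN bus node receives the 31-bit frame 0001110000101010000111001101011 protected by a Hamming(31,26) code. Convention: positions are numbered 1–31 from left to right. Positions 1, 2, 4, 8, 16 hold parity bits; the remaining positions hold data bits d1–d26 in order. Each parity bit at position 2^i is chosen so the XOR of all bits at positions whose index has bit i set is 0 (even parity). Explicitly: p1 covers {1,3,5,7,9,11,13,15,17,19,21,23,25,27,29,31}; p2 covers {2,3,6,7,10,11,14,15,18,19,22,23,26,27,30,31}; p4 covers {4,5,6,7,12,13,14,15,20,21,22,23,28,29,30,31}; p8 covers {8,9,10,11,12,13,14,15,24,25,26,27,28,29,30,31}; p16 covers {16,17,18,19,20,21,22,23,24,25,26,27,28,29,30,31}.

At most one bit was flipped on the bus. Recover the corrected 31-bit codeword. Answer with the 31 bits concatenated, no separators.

0001111000101010000111001101011

s1 (pos 1,3,5,7,9,11,13,15,17,19,21,23,25,27,29,31): 0⊕0⊕1⊕0⊕0⊕1⊕1⊕1⊕0⊕0⊕1⊕0⊕1⊕0⊕0⊕1 = 1
s2 (pos 2,3,6,7,10,11,14,15,18,19,22,23,26,27,30,31): 0⊕0⊕1⊕0⊕0⊕1⊕0⊕1⊕0⊕0⊕1⊕0⊕1⊕0⊕1⊕1 = 1
s4 (pos 4,5,6,7,12,13,14,15,20,21,22,23,28,29,30,31): 1⊕1⊕1⊕0⊕0⊕1⊕0⊕1⊕1⊕1⊕1⊕0⊕1⊕0⊕1⊕1 = 1
s8 (pos 8,9,10,11,12,13,14,15,24,25,26,27,28,29,30,31): 0⊕0⊕0⊕1⊕0⊕1⊕0⊕1⊕0⊕1⊕1⊕0⊕1⊕0⊕1⊕1 = 0
s16 (pos 16,17,18,19,20,21,22,23,24,25,26,27,28,29,30,31): 0⊕0⊕0⊕0⊕1⊕1⊕1⊕0⊕0⊕1⊕1⊕0⊕1⊕0⊕1⊕1 = 0
Syndrome s16…s1 = 00111 → error at position 7.
Flip position 7: 0001110000101010000111001101011 → 0001111000101010000111001101011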